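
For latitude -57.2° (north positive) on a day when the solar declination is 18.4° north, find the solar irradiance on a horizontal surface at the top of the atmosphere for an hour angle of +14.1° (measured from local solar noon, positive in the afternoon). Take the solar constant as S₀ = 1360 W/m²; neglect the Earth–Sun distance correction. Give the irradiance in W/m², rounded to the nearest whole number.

317 W/m²

cos θ_z = sin(-57.2°) sin(18.4°) + cos(-57.2°) cos(18.4°) cos(14.10°) = -0.2653 + 0.4985 = 0.2332.
Top-of-atmosphere irradiance = S₀ cos θ_z = 1360 × 0.2332 = 317.15 W/m².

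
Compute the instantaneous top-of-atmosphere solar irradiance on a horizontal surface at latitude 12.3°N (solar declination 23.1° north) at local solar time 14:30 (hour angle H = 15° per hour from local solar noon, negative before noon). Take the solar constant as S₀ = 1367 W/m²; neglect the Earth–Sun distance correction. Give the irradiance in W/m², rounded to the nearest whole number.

Hour angle H = 15° × (14.5 − 12) = 37.50°.
With φ = 12.3°, δ = 23.1°, H = 37.50°: sin φ sin δ = 0.0836, cos φ cos δ cos H = 0.7130, so cos θ_z = 0.7966.
Top-of-atmosphere irradiance = S₀ cos θ_z = 1367 × 0.7966 = 1088.95 W/m².

1089 W/m²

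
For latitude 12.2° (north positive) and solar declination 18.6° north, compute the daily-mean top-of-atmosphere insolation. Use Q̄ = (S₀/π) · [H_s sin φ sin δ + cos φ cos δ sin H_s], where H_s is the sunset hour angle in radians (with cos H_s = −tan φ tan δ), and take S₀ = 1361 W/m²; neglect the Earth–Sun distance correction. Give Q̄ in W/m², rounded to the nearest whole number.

cos H_s = −tan(12.2°) · tan(18.6°) = -0.0728, so H_s = arccos(-0.0728) = 94.17°. In radians, H_s = 1.6436.
H_s sin φ sin δ = 1.6436 × 0.2113 × 0.3190 = 0.1108.
cos φ cos δ sin H_s = 0.9774 × 0.9478 × 0.9974 = 0.9240.
Q̄ = (1361/π) × (0.1108 + 0.9240) = 433.22 × 1.0348 = 448.30 W/m².

448 W/m²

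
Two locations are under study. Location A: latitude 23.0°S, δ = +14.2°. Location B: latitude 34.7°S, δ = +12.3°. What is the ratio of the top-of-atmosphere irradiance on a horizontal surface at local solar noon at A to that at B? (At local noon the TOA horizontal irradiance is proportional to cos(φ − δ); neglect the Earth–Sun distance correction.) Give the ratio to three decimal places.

A: cos θ_z = cos(-23.0° − (14.2°)) = 0.7965.
B: cos θ_z = cos(-34.7° − (12.3°)) = 0.6820.
Ratio A/B = 0.7965 / 0.6820 = 1.1679.

1.168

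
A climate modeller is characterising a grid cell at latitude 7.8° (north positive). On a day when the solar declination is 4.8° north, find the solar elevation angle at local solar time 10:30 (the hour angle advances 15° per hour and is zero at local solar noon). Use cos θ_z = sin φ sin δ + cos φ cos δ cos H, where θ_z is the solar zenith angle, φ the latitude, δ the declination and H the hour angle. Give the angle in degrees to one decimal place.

67.4°

Hour angle H = 15° × (10.5 − 12) = -22.50°.
cos θ_z = sin(7.8°) sin(4.8°) + cos(7.8°) cos(4.8°) cos(-22.50°) = 0.0114 + 0.9121 = 0.9235.
θ_z = arccos(0.9235) = 22.56°, so the elevation is 90° − 22.56° = 67.44°.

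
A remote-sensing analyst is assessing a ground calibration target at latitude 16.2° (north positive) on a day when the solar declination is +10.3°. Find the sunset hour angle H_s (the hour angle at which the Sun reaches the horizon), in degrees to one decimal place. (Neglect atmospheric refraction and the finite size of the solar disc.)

−tan φ tan δ = −(0.2905)(0.1817) = -0.0528; H_s = arccos(-0.0528) = 93.03°.

93.0°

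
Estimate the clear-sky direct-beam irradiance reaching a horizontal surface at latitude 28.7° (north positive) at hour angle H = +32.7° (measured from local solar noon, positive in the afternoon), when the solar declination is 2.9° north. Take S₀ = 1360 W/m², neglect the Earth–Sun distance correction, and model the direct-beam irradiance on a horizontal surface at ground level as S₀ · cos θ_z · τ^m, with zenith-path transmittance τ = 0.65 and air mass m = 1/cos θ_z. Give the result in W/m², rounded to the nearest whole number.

588 W/m²

cos θ_z = sin(28.7°) sin(2.9°) + cos(28.7°) cos(2.9°) cos(32.70°) = 0.0243 + 0.7372 = 0.7615.
Air mass m = 1/cos θ_z = 1/0.7615 = 1.313; τ^m = 0.65^1.313 = 0.5680.
Surface direct beam = 1360 × 0.7615 × 0.5680 = 588.24 W/m².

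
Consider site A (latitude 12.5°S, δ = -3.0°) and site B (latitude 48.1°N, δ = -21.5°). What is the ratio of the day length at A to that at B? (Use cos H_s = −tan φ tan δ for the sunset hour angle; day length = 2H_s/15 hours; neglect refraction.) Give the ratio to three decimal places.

1.418

A: H_s = arccos(−tan -12.5° · tan -3.0°) = 90.67°, so 2H_s/15 = 12.0893 h.
B: H_s = arccos(−tan 48.1° · tan -21.5°) = 63.96°, so 2H_s/15 = 8.5280 h.
Ratio A/B = 12.0893 / 8.5280 = 1.4176.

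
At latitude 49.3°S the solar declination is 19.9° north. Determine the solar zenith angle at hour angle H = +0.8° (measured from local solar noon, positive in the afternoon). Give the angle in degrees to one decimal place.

With φ = -49.3°, δ = 19.9°, H = 0.80°: sin φ sin δ = -0.2581, cos φ cos δ cos H = 0.6131, so cos θ_z = 0.3550.
θ_z = arccos(0.3550) = 69.21°.

69.2°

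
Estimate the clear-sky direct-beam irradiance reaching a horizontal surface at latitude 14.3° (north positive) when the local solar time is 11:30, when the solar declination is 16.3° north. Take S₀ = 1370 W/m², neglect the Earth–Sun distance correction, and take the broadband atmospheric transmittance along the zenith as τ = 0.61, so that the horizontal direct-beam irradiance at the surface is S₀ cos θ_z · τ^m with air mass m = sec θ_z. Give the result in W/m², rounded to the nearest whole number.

Hour angle H = 15° × (11.5 − 12) = -7.50°.
With φ = 14.3°, δ = 16.3°, H = -7.50°: sin φ sin δ = 0.0693, cos φ cos δ cos H = 0.9221, so cos θ_z = 0.9914.
Air mass m = 1/cos θ_z = 1/0.9914 = 1.009; τ^m = 0.61^1.009 = 0.6073.
Surface direct beam = 1370 × 0.9914 × 0.6073 = 824.85 W/m².

825 W/m²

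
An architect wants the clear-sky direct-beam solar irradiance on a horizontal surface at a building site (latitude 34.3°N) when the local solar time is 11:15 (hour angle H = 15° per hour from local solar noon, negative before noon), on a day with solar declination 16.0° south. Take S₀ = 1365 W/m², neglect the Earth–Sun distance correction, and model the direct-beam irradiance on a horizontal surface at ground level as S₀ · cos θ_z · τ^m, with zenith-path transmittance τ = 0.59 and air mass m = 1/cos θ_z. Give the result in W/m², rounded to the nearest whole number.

Hour angle H = 15° × (11.25 − 12) = -11.25°.
cos θ_z = sin(34.3°) sin(-16.0°) + cos(34.3°) cos(-16.0°) cos(-11.25°) = -0.1553 + 0.7788 = 0.6235.
Air mass m = 1/cos θ_z = 1/0.6235 = 1.604; τ^m = 0.59^1.604 = 0.4290.
Surface direct beam = 1365 × 0.6235 × 0.4290 = 365.11 W/m².

365 W/m²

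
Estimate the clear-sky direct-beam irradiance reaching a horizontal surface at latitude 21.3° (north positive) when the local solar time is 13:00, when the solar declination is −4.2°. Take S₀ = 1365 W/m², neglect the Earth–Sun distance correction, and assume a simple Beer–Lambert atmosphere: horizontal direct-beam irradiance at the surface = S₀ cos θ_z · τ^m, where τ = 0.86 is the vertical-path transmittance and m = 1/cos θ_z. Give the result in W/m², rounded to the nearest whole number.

Hour angle H = 15° × (13 − 12) = 15.00°.
cos θ_z = sin φ sin δ + cos φ cos δ cos H = (0.3633)(-0.0732) + (0.9317)(0.9973)(0.9659) = 0.8709.
Air mass m = 1/cos θ_z = 1/0.8709 = 1.148; τ^m = 0.86^1.148 = 0.8410.
Surface direct beam = 1365 × 0.8709 × 0.8410 = 999.76 W/m².

1000 W/m²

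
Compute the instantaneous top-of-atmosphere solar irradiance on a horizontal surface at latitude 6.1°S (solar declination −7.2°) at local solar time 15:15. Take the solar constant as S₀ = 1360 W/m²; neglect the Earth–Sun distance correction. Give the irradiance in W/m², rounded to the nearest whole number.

903 W/m²

Hour angle H = 15° × (15.25 − 12) = 48.75°.
cos θ_z = sin φ sin δ + cos φ cos δ cos H = (-0.1063)(-0.1253) + (0.9943)(0.9921)(0.6593) = 0.6637.
Top-of-atmosphere irradiance = S₀ cos θ_z = 1360 × 0.6637 = 902.63 W/m².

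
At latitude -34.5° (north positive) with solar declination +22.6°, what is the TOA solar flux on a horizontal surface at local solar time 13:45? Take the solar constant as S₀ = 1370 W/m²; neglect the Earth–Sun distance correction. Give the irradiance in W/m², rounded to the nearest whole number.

637 W/m²

Hour angle H = 15° × (13.75 − 12) = 26.25°.
With φ = -34.5°, δ = 22.6°, H = 26.25°: sin φ sin δ = -0.2177, cos φ cos δ cos H = 0.6824, so cos θ_z = 0.4647.
Top-of-atmosphere irradiance = S₀ cos θ_z = 1370 × 0.4647 = 636.64 W/m².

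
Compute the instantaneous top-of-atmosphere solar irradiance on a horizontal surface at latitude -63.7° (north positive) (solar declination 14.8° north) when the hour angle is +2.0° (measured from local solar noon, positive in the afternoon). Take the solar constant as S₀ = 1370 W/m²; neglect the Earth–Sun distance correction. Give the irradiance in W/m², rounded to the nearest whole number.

273 W/m²

With φ = -63.7°, δ = 14.8°, H = 2.00°: sin φ sin δ = -0.2290, cos φ cos δ cos H = 0.4281, so cos θ_z = 0.1991.
Top-of-atmosphere irradiance = S₀ cos θ_z = 1370 × 0.1991 = 272.77 W/m².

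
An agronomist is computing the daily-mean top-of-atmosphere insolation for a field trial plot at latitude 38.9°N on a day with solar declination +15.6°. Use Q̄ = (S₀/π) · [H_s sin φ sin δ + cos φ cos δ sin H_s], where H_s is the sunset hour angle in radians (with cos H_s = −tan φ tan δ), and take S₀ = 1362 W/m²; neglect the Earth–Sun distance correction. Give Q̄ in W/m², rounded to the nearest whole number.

The sunset hour angle satisfies cos H_s = −tan φ tan δ = -0.2253, giving H_s = 103.02°. In radians, H_s = 1.7980.
H_s sin φ sin δ = 1.7980 × 0.6280 × 0.2689 = 0.3036.
cos φ cos δ sin H_s = 0.7782 × 0.9632 × 0.9743 = 0.7303.
Q̄ = (1362/π) × (0.3036 + 0.7303) = 433.54 × 1.0339 = 448.24 W/m².

448 W/m²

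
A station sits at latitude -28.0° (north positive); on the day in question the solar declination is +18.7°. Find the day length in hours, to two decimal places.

The sunset hour angle satisfies cos H_s = −tan φ tan δ = 0.1800, giving H_s = 79.63°.
Day length = 2 H_s / 15° h⁻¹ = 159.26° / 15 = 10.617 h.

10.62 hours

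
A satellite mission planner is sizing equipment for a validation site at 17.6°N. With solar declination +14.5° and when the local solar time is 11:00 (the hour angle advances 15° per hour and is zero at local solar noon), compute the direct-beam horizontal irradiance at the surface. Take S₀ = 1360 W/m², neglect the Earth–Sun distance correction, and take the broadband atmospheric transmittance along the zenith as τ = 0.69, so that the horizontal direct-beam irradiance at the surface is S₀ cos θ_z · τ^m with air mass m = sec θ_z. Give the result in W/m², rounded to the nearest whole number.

896 W/m²

Hour angle H = 15° × (11 − 12) = -15.00°.
cos θ_z = sin φ sin δ + cos φ cos δ cos H = (0.3024)(0.2504) + (0.9532)(0.9681)(0.9659) = 0.9670.
Air mass m = 1/cos θ_z = 1/0.9670 = 1.034; τ^m = 0.69^1.034 = 0.6813.
Surface direct beam = 1360 × 0.9670 × 0.6813 = 895.99 W/m².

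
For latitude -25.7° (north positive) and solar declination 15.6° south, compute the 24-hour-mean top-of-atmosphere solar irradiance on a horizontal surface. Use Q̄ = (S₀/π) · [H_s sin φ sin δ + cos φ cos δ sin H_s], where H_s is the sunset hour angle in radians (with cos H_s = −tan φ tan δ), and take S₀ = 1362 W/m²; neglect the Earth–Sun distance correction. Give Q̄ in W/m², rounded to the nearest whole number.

−tan φ tan δ = −(-0.4813)(-0.2792) = -0.1344; H_s = arccos(-0.1344) = 97.72°. In radians, H_s = 1.7055.
H_s sin φ sin δ = 1.7055 × -0.4337 × -0.2689 = 0.1989.
cos φ cos δ sin H_s = 0.9011 × 0.9632 × 0.9909 = 0.8600.
Q̄ = (1362/π) × (0.1989 + 0.8600) = 433.54 × 1.0589 = 459.08 W/m².

459 W/m²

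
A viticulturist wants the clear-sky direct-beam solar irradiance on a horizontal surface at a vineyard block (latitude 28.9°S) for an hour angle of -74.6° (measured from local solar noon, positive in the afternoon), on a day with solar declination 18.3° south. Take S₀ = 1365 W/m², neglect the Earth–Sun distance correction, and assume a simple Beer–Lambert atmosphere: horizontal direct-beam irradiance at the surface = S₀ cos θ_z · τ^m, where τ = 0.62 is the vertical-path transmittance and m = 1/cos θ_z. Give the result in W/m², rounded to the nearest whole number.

cos θ_z = sin φ sin δ + cos φ cos δ cos H = (-0.4833)(-0.3140) + (0.8755)(0.9494)(0.2656) = 0.3725.
Air mass m = 1/cos θ_z = 1/0.3725 = 2.685; τ^m = 0.62^2.685 = 0.2771.
Surface direct beam = 1365 × 0.3725 × 0.2771 = 140.89 W/m².

141 W/m²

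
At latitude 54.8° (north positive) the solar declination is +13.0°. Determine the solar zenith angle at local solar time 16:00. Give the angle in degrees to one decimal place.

62.3°

Hour angle H = 15° × (16 − 12) = 60.00°.
cos θ_z = sin(54.8°) sin(13.0°) + cos(54.8°) cos(13.0°) cos(60.00°) = 0.1838 + 0.2808 = 0.4646.
θ_z = arccos(0.4646) = 62.32°.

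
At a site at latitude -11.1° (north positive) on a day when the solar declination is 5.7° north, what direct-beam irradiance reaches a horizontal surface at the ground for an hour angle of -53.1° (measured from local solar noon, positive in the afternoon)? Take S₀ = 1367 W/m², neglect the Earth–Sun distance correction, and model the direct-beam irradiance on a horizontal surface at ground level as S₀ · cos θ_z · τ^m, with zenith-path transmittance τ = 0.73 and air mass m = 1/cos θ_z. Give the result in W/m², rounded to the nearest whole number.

445 W/m²

With φ = -11.1°, δ = 5.7°, H = -53.10°: sin φ sin δ = -0.0191, cos φ cos δ cos H = 0.5863, so cos θ_z = 0.5672.
Air mass m = 1/cos θ_z = 1/0.5672 = 1.763; τ^m = 0.73^1.763 = 0.5742.
Surface direct beam = 1367 × 0.5672 × 0.5742 = 445.21 W/m².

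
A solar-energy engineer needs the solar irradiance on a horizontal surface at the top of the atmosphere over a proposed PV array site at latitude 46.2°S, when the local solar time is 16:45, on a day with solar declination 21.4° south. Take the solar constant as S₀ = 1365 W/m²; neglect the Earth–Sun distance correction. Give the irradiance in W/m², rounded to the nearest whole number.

Hour angle H = 15° × (16.75 − 12) = 71.25°.
cos θ_z = sin(-46.2°) sin(-21.4°) + cos(-46.2°) cos(-21.4°) cos(71.25°) = 0.2634 + 0.2071 = 0.4705.
Top-of-atmosphere irradiance = S₀ cos θ_z = 1365 × 0.4705 = 642.23 W/m².

642 W/m²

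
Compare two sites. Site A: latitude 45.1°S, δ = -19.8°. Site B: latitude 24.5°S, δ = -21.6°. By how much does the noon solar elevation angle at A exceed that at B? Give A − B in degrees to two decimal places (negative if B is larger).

A: 90° − |-45.1 − (-19.8)| = 64.70°.
B: 90° − |-24.5 − (-21.6)| = 87.10°.
A − B = 64.70 − 87.10 = -22.40°.

-22.40°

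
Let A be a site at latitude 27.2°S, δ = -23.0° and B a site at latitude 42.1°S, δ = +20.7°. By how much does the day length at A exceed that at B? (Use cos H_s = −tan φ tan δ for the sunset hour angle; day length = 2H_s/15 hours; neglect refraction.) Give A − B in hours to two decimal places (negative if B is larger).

+4.34 h

A: H_s = arccos(−tan -27.2° · tan -23.0°) = 102.60°, so 2H_s/15 = 13.6800 h.
B: H_s = arccos(−tan -42.1° · tan 20.7°) = 70.04°, so 2H_s/15 = 9.3387 h.
A − B = 13.6800 − 9.3387 = 4.3413 h.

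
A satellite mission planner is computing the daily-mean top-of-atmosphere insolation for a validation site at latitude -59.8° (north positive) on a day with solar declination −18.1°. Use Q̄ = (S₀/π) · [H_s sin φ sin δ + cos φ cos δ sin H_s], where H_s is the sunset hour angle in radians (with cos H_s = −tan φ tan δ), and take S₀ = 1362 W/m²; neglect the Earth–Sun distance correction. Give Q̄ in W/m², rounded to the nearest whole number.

424 W/m²

The sunset hour angle satisfies cos H_s = −tan φ tan δ = -0.5616, giving H_s = 124.17°. In radians, H_s = 2.1672.
H_s sin φ sin δ = 2.1672 × -0.8643 × -0.3107 = 0.5820.
cos φ cos δ sin H_s = 0.5030 × 0.9505 × 0.8274 = 0.3956.
Q̄ = (1362/π) × (0.5820 + 0.3956) = 433.54 × 0.9776 = 423.83 W/m².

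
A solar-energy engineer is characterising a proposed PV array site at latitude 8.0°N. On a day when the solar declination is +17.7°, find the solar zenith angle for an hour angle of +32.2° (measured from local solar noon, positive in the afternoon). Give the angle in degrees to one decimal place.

32.8°

With φ = 8.0°, δ = 17.7°, H = 32.20°: sin φ sin δ = 0.0423, cos φ cos δ cos H = 0.7983, so cos θ_z = 0.8406.
θ_z = arccos(0.8406) = 32.80°.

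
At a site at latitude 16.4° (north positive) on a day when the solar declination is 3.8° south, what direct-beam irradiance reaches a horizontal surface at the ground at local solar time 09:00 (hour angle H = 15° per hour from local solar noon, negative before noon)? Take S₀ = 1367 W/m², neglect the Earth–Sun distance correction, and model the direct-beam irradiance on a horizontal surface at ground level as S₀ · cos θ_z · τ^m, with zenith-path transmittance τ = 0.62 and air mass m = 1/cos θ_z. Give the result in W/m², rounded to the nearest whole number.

435 W/m²

Hour angle H = 15° × (9 − 12) = -45.00°.
With φ = 16.4°, δ = -3.8°, H = -45.00°: sin φ sin δ = -0.0187, cos φ cos δ cos H = 0.6768, so cos θ_z = 0.6581.
Air mass m = 1/cos θ_z = 1/0.6581 = 1.520; τ^m = 0.62^1.520 = 0.4835.
Surface direct beam = 1367 × 0.6581 × 0.4835 = 434.97 W/m².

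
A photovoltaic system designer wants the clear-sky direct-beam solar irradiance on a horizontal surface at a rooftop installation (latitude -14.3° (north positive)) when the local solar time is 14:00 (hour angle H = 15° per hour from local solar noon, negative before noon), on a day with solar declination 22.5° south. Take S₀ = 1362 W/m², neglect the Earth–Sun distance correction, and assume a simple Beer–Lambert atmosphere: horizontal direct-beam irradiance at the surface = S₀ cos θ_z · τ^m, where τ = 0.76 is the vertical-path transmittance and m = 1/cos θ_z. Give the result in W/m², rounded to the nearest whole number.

Hour angle H = 15° × (14 − 12) = 30.00°.
cos θ_z = sin(-14.3°) sin(-22.5°) + cos(-14.3°) cos(-22.5°) cos(30.00°) = 0.0945 + 0.7753 = 0.8698.
Air mass m = 1/cos θ_z = 1/0.8698 = 1.150; τ^m = 0.76^1.150 = 0.7293.
Surface direct beam = 1362 × 0.8698 × 0.7293 = 863.98 W/m².

864 W/m²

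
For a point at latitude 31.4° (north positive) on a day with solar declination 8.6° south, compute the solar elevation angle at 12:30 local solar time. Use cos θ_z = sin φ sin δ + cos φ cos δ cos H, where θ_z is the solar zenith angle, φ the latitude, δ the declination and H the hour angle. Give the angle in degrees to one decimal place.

49.4°

Hour angle H = 15° × (12.5 − 12) = 7.50°.
cos θ_z = sin(31.4°) sin(-8.6°) + cos(31.4°) cos(-8.6°) cos(7.50°) = -0.0779 + 0.8367 = 0.7588.
θ_z = arccos(0.7588) = 40.64°, so the elevation is 90° − 40.64° = 49.36°.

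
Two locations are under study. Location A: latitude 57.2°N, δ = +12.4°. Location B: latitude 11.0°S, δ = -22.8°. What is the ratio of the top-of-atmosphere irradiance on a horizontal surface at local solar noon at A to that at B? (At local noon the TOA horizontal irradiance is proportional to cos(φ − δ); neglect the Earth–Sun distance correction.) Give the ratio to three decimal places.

A: cos θ_z = cos(57.2° − (12.4°)) = 0.7096.
B: cos θ_z = cos(-11.0° − (-22.8°)) = 0.9789.
Ratio A/B = 0.7096 / 0.9789 = 0.7249.

0.725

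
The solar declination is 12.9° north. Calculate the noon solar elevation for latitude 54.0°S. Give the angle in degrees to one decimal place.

At local solar noon the hour angle is zero, so the elevation is 90° − |φ − δ| = 90° − |-54.0° − (12.9°)| = 90° − 66.9° = 23.1°.

23.1°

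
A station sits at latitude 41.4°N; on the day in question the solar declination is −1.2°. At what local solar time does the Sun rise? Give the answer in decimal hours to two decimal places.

−tan φ tan δ = −(0.8816)(-0.0209) = 0.0184; H_s = arccos(0.0184) = 88.95°.
Sunrise is at 12 − H_s/15 = 12 − 5.930 = 6.070 h local solar time.

6.07 h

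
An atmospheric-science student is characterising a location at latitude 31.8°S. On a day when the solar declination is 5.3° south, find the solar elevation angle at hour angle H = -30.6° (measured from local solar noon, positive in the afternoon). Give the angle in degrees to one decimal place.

51.0°

With φ = -31.8°, δ = -5.3°, H = -30.60°: sin φ sin δ = 0.0487, cos φ cos δ cos H = 0.7284, so cos θ_z = 0.7771.
θ_z = arccos(0.7771) = 39.00°, so the elevation is 90° − 39.00° = 51.00°.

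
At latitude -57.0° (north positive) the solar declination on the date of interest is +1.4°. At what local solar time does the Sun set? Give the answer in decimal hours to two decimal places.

17.86 h

The sunset hour angle satisfies cos H_s = −tan φ tan δ = 0.0376, giving H_s = 87.85°.
Sunset is at 12 + H_s/15 = 12 + 5.857 = 17.857 h local solar time.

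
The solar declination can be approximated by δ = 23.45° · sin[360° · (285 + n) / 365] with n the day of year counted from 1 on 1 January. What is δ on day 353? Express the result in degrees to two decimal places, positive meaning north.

360 × (285 + 353) / 365 = 629.260°; sin(629.260°) = -0.9999.
δ = 23.45 × -0.9999 = -23.448° ≈ -23.45°.

-23.45°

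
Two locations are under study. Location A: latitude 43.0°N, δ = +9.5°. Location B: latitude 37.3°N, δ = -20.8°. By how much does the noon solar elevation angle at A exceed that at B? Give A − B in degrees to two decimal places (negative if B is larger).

A: 90° − |43.0 − (9.5)| = 56.50°.
B: 90° − |37.3 − (-20.8)| = 31.90°.
A − B = 56.50 − 31.90 = 24.60°.

+24.60°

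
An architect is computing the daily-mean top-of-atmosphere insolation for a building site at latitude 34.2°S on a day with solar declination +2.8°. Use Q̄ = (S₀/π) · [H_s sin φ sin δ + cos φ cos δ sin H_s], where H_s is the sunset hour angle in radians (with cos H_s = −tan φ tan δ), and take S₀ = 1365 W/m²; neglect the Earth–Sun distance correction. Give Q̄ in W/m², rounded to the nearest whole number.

340 W/m²

cos H_s = −tan(-34.2°) · tan(2.8°) = 0.0332, so H_s = arccos(0.0332) = 88.10°. In radians, H_s = 1.5376.
H_s sin φ sin δ = 1.5376 × -0.5621 × 0.0488 = -0.0422.
cos φ cos δ sin H_s = 0.8271 × 0.9988 × 0.9994 = 0.8256.
Q̄ = (1365/π) × (-0.0422 + 0.8256) = 434.49 × 0.7834 = 340.38 W/m².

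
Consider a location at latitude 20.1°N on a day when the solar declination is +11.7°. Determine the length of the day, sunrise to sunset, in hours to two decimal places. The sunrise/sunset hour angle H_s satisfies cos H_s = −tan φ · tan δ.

12.58 hours

−tan φ tan δ = −(0.3659)(0.2071) = -0.0758; H_s = arccos(-0.0758) = 94.35°.
Day length = 2 H_s / 15° h⁻¹ = 188.70° / 15 = 12.580 h.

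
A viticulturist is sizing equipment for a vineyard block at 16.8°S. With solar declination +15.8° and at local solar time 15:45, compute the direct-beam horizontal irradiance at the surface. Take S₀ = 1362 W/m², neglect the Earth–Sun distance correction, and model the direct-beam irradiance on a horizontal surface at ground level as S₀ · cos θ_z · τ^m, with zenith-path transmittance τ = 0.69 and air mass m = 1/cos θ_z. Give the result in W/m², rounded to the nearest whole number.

Hour angle H = 15° × (15.75 − 12) = 56.25°.
cos θ_z = sin(-16.8°) sin(15.8°) + cos(-16.8°) cos(15.8°) cos(56.25°) = -0.0787 + 0.5118 = 0.4331.
Air mass m = 1/cos θ_z = 1/0.4331 = 2.309; τ^m = 0.69^2.309 = 0.4245.
Surface direct beam = 1362 × 0.4331 × 0.4245 = 250.40 W/m².

250 W/m²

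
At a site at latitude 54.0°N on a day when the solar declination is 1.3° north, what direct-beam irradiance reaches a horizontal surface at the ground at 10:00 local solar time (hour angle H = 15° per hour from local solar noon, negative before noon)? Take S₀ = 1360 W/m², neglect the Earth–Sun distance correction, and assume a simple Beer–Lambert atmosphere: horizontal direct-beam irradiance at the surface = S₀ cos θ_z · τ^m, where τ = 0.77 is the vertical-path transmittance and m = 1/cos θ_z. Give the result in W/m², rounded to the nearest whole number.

Hour angle H = 15° × (10 − 12) = -30.00°.
cos θ_z = sin(54.0°) sin(1.3°) + cos(54.0°) cos(1.3°) cos(-30.00°) = 0.0184 + 0.5089 = 0.5273.
Air mass m = 1/cos θ_z = 1/0.5273 = 1.896; τ^m = 0.77^1.896 = 0.6092.
Surface direct beam = 1360 × 0.5273 × 0.6092 = 436.87 W/m².

437 W/m²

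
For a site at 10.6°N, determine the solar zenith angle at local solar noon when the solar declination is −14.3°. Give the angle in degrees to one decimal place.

At local solar noon the hour angle is zero, so the zenith angle is |φ − δ| = |10.6° − (-14.3°)| = 24.9°.

24.9°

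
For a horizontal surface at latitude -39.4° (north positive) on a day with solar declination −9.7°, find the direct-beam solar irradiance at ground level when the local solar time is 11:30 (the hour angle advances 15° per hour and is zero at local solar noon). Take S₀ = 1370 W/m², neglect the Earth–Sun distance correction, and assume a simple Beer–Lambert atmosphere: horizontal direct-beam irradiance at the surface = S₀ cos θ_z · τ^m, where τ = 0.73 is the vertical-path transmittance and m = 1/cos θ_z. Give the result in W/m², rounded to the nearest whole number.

820 W/m²

Hour angle H = 15° × (11.5 − 12) = -7.50°.
cos θ_z = sin φ sin δ + cos φ cos δ cos H = (-0.6347)(-0.1685) + (0.7727)(0.9857)(0.9914) = 0.8620.
Air mass m = 1/cos θ_z = 1/0.8620 = 1.160; τ^m = 0.73^1.160 = 0.6942.
Surface direct beam = 1370 × 0.8620 × 0.6942 = 819.81 W/m².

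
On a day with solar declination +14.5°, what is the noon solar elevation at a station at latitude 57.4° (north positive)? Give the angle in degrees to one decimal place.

At local solar noon the hour angle is zero, so the elevation is 90° − |φ − δ| = 90° − |57.4° − (14.5°)| = 90° − 42.9° = 47.1°.

47.1°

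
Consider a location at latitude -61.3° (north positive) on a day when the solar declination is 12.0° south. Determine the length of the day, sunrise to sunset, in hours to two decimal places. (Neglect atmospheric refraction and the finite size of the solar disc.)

15.05 hours

−tan φ tan δ = −(-1.8265)(-0.2126) = -0.3883; H_s = arccos(-0.3883) = 112.85°.
Day length = 2 H_s / 15° h⁻¹ = 225.70° / 15 = 15.047 h.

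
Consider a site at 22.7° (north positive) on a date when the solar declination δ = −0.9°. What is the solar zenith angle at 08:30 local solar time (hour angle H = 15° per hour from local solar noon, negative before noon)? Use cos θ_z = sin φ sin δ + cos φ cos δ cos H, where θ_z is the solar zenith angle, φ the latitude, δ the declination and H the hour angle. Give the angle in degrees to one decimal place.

Hour angle H = 15° × (8.5 − 12) = -52.50°.
cos θ_z = sin(22.7°) sin(-0.9°) + cos(22.7°) cos(-0.9°) cos(-52.50°) = -0.0061 + 0.5615 = 0.5554.
θ_z = arccos(0.5554) = 56.26°.

56.3°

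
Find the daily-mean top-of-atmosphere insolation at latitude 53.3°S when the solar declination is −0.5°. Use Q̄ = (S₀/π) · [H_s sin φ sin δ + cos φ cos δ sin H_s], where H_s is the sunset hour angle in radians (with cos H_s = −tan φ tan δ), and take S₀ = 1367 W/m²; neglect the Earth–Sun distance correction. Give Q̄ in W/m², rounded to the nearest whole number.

cos H_s = −tan(-53.3°) · tan(-0.5°) = -0.0117, so H_s = arccos(-0.0117) = 90.67°. In radians, H_s = 1.5825.
H_s sin φ sin δ = 1.5825 × -0.8018 × -0.0087 = 0.0110.
cos φ cos δ sin H_s = 0.5976 × 1.0000 × 0.9999 = 0.5975.
Q̄ = (1367/π) × (0.0110 + 0.5975) = 435.13 × 0.6085 = 264.78 W/m².

265 W/m²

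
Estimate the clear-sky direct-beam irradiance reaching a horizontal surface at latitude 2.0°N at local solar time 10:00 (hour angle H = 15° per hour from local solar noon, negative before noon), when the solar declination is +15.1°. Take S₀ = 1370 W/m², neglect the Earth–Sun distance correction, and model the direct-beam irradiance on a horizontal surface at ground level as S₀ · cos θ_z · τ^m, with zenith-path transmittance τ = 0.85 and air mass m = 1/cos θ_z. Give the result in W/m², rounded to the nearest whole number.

Hour angle H = 15° × (10 − 12) = -30.00°.
cos θ_z = sin φ sin δ + cos φ cos δ cos H = (0.0349)(0.2605) + (0.9994)(0.9655)(0.8660) = 0.8447.
Air mass m = 1/cos θ_z = 1/0.8447 = 1.184; τ^m = 0.85^1.184 = 0.8250.
Surface direct beam = 1370 × 0.8447 × 0.8250 = 954.72 W/m².

955 W/m²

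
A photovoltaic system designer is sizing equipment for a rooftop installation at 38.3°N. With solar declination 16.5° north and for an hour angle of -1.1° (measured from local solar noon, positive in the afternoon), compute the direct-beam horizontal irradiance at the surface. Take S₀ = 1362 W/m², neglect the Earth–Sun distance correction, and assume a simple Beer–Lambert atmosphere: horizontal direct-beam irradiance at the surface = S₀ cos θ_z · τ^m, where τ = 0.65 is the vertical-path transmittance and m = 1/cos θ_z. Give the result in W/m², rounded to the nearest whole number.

With φ = 38.3°, δ = 16.5°, H = -1.10°: sin φ sin δ = 0.1760, cos φ cos δ cos H = 0.7523, so cos θ_z = 0.9283.
Air mass m = 1/cos θ_z = 1/0.9283 = 1.077; τ^m = 0.65^1.077 = 0.6288.
Surface direct beam = 1362 × 0.9283 × 0.6288 = 795.02 W/m².

795 W/m²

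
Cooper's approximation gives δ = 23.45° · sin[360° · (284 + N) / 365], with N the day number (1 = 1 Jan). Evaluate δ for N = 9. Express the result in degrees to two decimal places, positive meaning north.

-22.17°

360 × (284 + 9) / 365 = 288.986°; sin(288.986°) = -0.9456.
δ = 23.45 × -0.9456 = -22.174° ≈ -22.17°.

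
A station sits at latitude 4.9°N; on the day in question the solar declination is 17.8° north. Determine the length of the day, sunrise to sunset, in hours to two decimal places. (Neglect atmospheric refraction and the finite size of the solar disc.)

The sunset hour angle satisfies cos H_s = −tan φ tan δ = -0.0275, giving H_s = 91.58°.
Day length = 2 H_s / 15° h⁻¹ = 183.16° / 15 = 12.211 h.

12.21 hours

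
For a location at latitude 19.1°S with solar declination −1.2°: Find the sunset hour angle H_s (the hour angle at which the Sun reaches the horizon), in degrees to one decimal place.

cos H_s = −tan(-19.1°) · tan(-1.2°) = -0.0073, so H_s = arccos(-0.0073) = 90.42°.

90.4°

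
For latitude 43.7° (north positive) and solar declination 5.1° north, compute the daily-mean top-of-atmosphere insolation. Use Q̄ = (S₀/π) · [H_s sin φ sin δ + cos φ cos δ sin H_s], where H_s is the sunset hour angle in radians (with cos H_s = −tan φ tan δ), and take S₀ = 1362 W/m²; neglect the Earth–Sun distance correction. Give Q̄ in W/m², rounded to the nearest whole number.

−tan φ tan δ = −(0.9556)(0.0892) = -0.0852; H_s = arccos(-0.0852) = 94.89°. In radians, H_s = 1.6561.
H_s sin φ sin δ = 1.6561 × 0.6909 × 0.0889 = 0.1017.
cos φ cos δ sin H_s = 0.7230 × 0.9960 × 0.9964 = 0.7175.
Q̄ = (1362/π) × (0.1017 + 0.7175) = 433.54 × 0.8192 = 355.16 W/m².

355 W/m²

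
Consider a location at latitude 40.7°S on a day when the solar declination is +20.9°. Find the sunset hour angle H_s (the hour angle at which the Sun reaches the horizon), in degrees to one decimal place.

70.8°

The sunset hour angle satisfies cos H_s = −tan φ tan δ = 0.3285, giving H_s = 70.82°.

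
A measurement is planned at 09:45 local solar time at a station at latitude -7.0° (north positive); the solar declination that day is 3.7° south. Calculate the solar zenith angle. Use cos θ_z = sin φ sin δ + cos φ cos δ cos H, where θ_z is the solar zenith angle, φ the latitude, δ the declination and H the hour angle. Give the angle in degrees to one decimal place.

33.8°

Hour angle H = 15° × (9.75 − 12) = -33.75°.
cos θ_z = sin φ sin δ + cos φ cos δ cos H = (-0.1219)(-0.0645) + (0.9925)(0.9979)(0.8315) = 0.8314.
θ_z = arccos(0.8314) = 33.76°.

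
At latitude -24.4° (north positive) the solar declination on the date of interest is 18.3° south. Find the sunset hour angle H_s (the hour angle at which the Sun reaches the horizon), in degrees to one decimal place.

98.6°

cos H_s = −tan(-24.4°) · tan(-18.3°) = -0.1500, so H_s = arccos(-0.1500) = 98.63°.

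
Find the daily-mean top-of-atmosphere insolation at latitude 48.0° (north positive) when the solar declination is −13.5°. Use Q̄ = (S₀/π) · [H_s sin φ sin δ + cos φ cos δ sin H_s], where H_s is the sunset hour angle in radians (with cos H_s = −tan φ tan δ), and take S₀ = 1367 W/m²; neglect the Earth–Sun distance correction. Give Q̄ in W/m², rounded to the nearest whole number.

The sunset hour angle satisfies cos H_s = −tan φ tan δ = 0.2666, giving H_s = 74.54°. In radians, H_s = 1.3010.
H_s sin φ sin δ = 1.3010 × 0.7431 × -0.2334 = -0.2256.
cos φ cos δ sin H_s = 0.6691 × 0.9724 × 0.9638 = 0.6271.
Q̄ = (1367/π) × (-0.2256 + 0.6271) = 435.13 × 0.4015 = 174.70 W/m².

175 W/m²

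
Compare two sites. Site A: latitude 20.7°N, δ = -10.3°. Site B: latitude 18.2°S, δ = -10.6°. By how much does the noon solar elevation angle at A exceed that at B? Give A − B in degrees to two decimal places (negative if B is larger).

A: 90° − |20.7 − (-10.3)| = 59.00°.
B: 90° − |-18.2 − (-10.6)| = 82.40°.
A − B = 59.00 − 82.40 = -23.40°.

-23.40°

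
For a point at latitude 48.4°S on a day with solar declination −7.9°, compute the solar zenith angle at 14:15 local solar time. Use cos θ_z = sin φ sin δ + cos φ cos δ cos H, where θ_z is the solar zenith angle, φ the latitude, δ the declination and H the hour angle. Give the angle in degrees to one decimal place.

Hour angle H = 15° × (14.25 − 12) = 33.75°.
cos θ_z = sin(-48.4°) sin(-7.9°) + cos(-48.4°) cos(-7.9°) cos(33.75°) = 0.1028 + 0.5468 = 0.6496.
θ_z = arccos(0.6496) = 49.49°.

49.5°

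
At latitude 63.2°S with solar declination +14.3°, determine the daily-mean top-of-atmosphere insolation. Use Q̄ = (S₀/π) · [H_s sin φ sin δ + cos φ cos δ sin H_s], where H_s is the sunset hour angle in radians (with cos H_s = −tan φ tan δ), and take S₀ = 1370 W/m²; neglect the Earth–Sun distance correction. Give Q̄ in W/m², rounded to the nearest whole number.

64 W/m²

The sunset hour angle satisfies cos H_s = −tan φ tan δ = 0.5046, giving H_s = 59.70°. In radians, H_s = 1.0420.
H_s sin φ sin δ = 1.0420 × -0.8926 × 0.2470 = -0.2297.
cos φ cos δ sin H_s = 0.4509 × 0.9690 × 0.8634 = 0.3772.
Q̄ = (1370/π) × (-0.2297 + 0.3772) = 436.08 × 0.1475 = 64.32 W/m².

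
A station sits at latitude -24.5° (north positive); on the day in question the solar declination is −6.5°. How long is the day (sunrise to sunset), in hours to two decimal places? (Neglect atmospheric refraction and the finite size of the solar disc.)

12.40 hours

−tan φ tan δ = −(-0.4557)(-0.1139) = -0.0519; H_s = arccos(-0.0519) = 92.97°.
Day length = 2 H_s / 15° h⁻¹ = 185.94° / 15 = 12.396 h.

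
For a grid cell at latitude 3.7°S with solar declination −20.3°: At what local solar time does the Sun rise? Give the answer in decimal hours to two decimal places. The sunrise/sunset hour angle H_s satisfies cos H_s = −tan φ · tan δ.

5.91 h

The sunset hour angle satisfies cos H_s = −tan φ tan δ = -0.0239, giving H_s = 91.37°.
Sunrise is at 12 − H_s/15 = 12 − 6.091 = 5.909 h local solar time.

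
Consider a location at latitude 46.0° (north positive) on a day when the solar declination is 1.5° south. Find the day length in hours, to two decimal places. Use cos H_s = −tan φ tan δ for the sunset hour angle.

11.79 hours

−tan φ tan δ = −(1.0355)(-0.0262) = 0.0271; H_s = arccos(0.0271) = 88.45°.
Day length = 2 H_s / 15° h⁻¹ = 176.90° / 15 = 11.793 h.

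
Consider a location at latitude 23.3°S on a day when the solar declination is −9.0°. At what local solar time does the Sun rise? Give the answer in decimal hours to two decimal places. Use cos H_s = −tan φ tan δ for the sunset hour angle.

The sunset hour angle satisfies cos H_s = −tan φ tan δ = -0.0682, giving H_s = 93.91°.
Sunrise is at 12 − H_s/15 = 12 − 6.261 = 5.739 h local solar time.

5.74 h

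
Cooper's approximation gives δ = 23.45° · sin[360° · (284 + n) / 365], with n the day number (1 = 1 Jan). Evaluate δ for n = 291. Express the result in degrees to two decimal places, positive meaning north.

360 × (284 + 291) / 365 = 567.123°; sin(567.123°) = -0.4559.
δ = 23.45 × -0.4559 = -10.691° ≈ -10.69°.

-10.69°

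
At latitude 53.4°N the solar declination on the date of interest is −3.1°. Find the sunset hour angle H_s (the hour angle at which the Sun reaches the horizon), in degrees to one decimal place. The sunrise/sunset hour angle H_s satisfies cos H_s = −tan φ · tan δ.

−tan φ tan δ = −(1.3465)(-0.0542) = 0.0730; H_s = arccos(0.0730) = 85.81°.

85.8°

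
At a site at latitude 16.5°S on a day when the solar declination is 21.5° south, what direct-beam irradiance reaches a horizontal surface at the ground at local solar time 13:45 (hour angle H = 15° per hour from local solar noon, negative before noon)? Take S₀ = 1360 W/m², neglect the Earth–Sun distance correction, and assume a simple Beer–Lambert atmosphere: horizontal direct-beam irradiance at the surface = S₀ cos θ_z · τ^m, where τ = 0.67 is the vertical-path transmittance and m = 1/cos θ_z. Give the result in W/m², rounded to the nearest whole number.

Hour angle H = 15° × (13.75 − 12) = 26.25°.
With φ = -16.5°, δ = -21.5°, H = 26.25°: sin φ sin δ = 0.1041, cos φ cos δ cos H = 0.8001, so cos θ_z = 0.9042.
Air mass m = 1/cos θ_z = 1/0.9042 = 1.106; τ^m = 0.67^1.106 = 0.6422.
Surface direct beam = 1360 × 0.9042 × 0.6422 = 789.72 W/m².

790 W/m²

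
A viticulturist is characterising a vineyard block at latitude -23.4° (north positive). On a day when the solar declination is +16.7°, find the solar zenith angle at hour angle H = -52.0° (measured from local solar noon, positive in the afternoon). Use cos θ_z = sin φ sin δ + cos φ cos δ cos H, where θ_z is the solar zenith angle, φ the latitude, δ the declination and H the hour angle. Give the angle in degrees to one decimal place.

cos θ_z = sin φ sin δ + cos φ cos δ cos H = (-0.3971)(0.2874) + (0.9178)(0.9578)(0.6157) = 0.4271.
θ_z = arccos(0.4271) = 64.72°.

64.7°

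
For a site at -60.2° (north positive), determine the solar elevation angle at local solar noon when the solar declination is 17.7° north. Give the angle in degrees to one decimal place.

At local solar noon the hour angle is zero, so the elevation is 90° − |φ − δ| = 90° − |-60.2° − (17.7°)| = 90° − 77.9° = 12.1°.

12.1°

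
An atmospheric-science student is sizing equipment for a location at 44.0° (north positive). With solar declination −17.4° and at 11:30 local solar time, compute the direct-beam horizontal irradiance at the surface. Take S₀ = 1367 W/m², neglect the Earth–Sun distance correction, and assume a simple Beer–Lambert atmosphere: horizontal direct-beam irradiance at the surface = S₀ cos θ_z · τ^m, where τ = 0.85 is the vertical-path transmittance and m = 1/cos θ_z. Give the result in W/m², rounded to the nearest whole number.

Hour angle H = 15° × (11.5 − 12) = -7.50°.
cos θ_z = sin(44.0°) sin(-17.4°) + cos(44.0°) cos(-17.4°) cos(-7.50°) = -0.2077 + 0.6806 = 0.4729.
Air mass m = 1/cos θ_z = 1/0.4729 = 2.115; τ^m = 0.85^2.115 = 0.7091.
Surface direct beam = 1367 × 0.4729 × 0.7091 = 458.40 W/m².

458 W/m²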